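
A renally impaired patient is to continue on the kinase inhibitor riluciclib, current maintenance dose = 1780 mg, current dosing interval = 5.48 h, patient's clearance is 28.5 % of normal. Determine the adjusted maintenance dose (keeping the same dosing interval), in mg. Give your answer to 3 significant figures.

507 mg

To keep the same average steady-state level, dosing rate must scale with clearance.
CL ratio = 28.5 / 100 = 0.2850
New dose (same interval) = 1780 × 0.2850 = 507.3 mg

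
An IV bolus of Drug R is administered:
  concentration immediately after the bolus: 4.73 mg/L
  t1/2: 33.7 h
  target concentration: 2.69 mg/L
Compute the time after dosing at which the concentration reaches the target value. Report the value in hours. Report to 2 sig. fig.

27 h

k = ln2 / t½ = 0.693147 / 33.7 = 0.02057 h⁻¹
t = ln(C₀ / C) / k = ln(4.730 / 2.69) / 0.02057
  = ln(1.758) / 0.02057 = 0.5642 / 0.02057 = 27.43 h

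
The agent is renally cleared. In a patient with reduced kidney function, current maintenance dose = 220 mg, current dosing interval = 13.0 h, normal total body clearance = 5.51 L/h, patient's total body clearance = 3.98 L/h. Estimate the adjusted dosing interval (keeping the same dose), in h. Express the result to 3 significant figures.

To keep the same average steady-state level, dosing rate must scale with clearance.
CL ratio = 3.98 / 5.51 = 0.7223
New interval (same dose) = 13.0 / 0.7223 = 18.00 h

18.0 h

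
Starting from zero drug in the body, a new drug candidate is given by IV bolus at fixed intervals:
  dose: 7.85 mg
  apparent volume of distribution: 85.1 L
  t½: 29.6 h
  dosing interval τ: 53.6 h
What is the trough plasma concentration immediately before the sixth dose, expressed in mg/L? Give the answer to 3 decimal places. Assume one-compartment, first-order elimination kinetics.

C₀ per dose = Dose / Vd = 7.85 / 85.1 = 0.09224 mg/L
k = ln2 / t½ = 0.693147 / 29.6 = 0.02342 h⁻¹
Fraction remaining after one interval: r = e^(−kτ) = e^(−0.02342 × 53.6) = 0.2850
Before dose 6, 5 doses have been given (aged 1τ, 2τ, 3τ, 4τ, 5τ).
C_trough = C₀ × (r + r² + … + r^5) = C₀ × r(1−r^5)/(1−r)
        = 0.09224 × 0.2850 × (1 − 0.001880) / (1 − 0.2850) = 0.03670 mg/L

0.037 mg/L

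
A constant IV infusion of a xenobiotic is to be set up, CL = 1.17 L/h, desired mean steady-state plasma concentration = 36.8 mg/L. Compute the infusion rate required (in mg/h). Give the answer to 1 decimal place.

43.1 mg/h

At steady state, infusion rate R₀ = Css × CL = 36.8 × 1.170 = 43.06 mg/h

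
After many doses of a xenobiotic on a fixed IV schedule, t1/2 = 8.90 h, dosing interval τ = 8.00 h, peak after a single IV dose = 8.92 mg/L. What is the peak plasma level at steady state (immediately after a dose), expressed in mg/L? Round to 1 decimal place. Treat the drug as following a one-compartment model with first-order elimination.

k = ln2 / t½ = 0.693147 / 8.90 = 0.07788 h⁻¹
e^(−kτ) = e^(−0.07788 × 8.00) = 0.5363
Accumulation ratio R = 1 / (1 − e^(−kτ)) = 1 / (1 − 0.5363) = 2.157
Steady-state peak = C₀ × R = 8.92 × 2.157 = 19.24 mg/L

19.2 mg/L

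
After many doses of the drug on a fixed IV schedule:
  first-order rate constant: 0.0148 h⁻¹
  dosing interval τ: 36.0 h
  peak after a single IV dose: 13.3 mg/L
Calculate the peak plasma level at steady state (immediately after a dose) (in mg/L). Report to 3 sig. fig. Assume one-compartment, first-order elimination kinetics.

e^(−kτ) = e^(−0.01480 × 36.0) = 0.5870
Accumulation ratio R = 1 / (1 − e^(−kτ)) = 1 / (1 − 0.5870) = 2.421
Steady-state peak = C₀ × R = 13.3 × 2.421 = 32.20 mg/L

32.2 mg/L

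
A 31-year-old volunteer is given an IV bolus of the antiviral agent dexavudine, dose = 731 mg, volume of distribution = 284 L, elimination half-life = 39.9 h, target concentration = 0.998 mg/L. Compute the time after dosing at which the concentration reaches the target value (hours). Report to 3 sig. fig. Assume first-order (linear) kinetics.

C₀ = Dose / Vd = 731.0 / 284 = 2.574 mg/L
k = ln2 / t½ = 0.693147 / 39.9 = 0.01737 h⁻¹
t = ln(C₀ / C) / k = ln(2.574 / 0.998) / 0.01737
  = ln(2.579) / 0.01737 = 0.9474 / 0.01737 = 54.54 h

54.5 h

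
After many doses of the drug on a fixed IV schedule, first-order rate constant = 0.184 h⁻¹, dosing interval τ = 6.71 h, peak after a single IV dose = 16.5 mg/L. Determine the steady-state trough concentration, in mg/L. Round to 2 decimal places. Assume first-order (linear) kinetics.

e^(−kτ) = e^(−0.1840 × 6.71) = 0.2909
Accumulation ratio R = 1 / (1 − e^(−kτ)) = 1 / (1 − 0.2909) = 1.410
Steady-state trough = C₀ × R × e^(−kτ) = 16.5 × 1.410 × 0.2909 = 6.768 mg/L

6.77 mg/L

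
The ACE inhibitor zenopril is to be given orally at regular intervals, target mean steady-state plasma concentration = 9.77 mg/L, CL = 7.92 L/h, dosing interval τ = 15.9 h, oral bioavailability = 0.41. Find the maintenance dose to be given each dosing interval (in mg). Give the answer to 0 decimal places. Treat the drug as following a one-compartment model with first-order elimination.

At steady state, F × (Dose/τ) = Css × CL.
Dose = Css × CL × τ / F = 9.77 × 7.920 × 15.9 / 0.41 = 3001 mg

3001 mg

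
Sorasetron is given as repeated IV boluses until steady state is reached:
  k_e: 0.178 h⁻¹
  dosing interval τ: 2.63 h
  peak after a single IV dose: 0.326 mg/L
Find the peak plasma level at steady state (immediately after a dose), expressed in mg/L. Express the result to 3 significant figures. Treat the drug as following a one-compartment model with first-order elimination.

e^(−kτ) = e^(−0.1780 × 2.63) = 0.6262
Accumulation ratio R = 1 / (1 − e^(−kτ)) = 1 / (1 − 0.6262) = 2.675
Steady-state peak = C₀ × R = 0.326 × 2.675 = 0.8721 mg/L

0.872 mg/L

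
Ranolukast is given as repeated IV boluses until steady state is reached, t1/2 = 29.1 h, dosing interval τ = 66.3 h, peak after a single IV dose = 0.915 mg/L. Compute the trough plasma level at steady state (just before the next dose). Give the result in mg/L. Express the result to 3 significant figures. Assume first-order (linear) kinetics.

0.238 mg/L

k = ln2 / t½ = 0.693147 / 29.1 = 0.02382 h⁻¹
e^(−kτ) = e^(−0.02382 × 66.3) = 0.2061
Accumulation ratio R = 1 / (1 − e^(−kτ)) = 1 / (1 − 0.2061) = 1.260
Steady-state trough = C₀ × R × e^(−kτ) = 0.915 × 1.260 × 0.2061 = 0.2376 mg/L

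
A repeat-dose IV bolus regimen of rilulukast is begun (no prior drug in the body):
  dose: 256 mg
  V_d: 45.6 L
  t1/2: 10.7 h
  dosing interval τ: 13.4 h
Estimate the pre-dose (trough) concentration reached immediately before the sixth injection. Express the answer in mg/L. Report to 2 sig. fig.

4.0 mg/L

C₀ per dose = Dose / Vd = 256 / 45.6 = 5.614 mg/L
k = ln2 / t½ = 0.693147 / 10.7 = 0.06478 h⁻¹
Fraction remaining after one interval: r = e^(−kτ) = e^(−0.06478 × 13.4) = 0.4198
Before dose 6, 5 doses have been given (aged 1τ, 2τ, 3τ, 4τ, 5τ).
C_trough = C₀ × (r + r² + … + r^5) = C₀ × r(1−r^5)/(1−r)
        = 5.614 × 0.4198 × (1 − 0.01304) / (1 − 0.4198) = 4.009 mg/L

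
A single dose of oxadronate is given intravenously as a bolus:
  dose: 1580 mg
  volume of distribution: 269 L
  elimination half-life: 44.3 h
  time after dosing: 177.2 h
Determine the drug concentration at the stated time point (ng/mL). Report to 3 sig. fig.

C₀ = Dose / Vd = 1580 / 269 = 5.874 mg/L
k = ln2 / t½ = 0.693147 / 44.3 = 0.01565 h⁻¹
t / t½ = 177.2 / 44.3 = 4 half-lives
C = C₀ × (1/2)^4 = 5.874 × 0.06250 = 0.3671 mg/L
Convert: 0.3671 mg/L × 1000 = 367.1 ng/mL

367 ng/mL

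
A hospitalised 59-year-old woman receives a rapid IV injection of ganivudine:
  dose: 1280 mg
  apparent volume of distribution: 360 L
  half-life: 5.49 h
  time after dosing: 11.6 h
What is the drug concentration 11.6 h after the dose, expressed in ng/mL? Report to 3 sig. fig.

822 ng/mL

C₀ = Dose / Vd = 1280 / 360 = 3.556 mg/L
k = ln2 / t½ = 0.693147 / 5.49 = 0.1263 h⁻¹
C = C₀ · e^(−k·t) = 3.556 × e^(−0.1263 × 11.6)
  = 3.556 × 0.2311 = 0.8218 mg/L
Convert: 0.8218 mg/L × 1000 = 821.8 ng/mL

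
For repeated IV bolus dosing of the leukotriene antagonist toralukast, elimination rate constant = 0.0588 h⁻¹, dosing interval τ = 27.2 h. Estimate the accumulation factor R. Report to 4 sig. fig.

1.253

e^(−kτ) = e^(−0.05880 × 27.2) = 0.2020
Accumulation ratio R = 1 / (1 − e^(−kτ)) = 1 / (1 − 0.2020) = 1.253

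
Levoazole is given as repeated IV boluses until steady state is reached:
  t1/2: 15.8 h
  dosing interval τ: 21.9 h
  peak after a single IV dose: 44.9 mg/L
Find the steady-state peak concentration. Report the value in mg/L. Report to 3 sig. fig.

k = ln2 / t½ = 0.693147 / 15.8 = 0.04387 h⁻¹
e^(−kτ) = e^(−0.04387 × 21.9) = 0.3826
Accumulation ratio R = 1 / (1 − e^(−kτ)) = 1 / (1 − 0.3826) = 1.620
Steady-state peak = C₀ × R = 44.9 × 1.620 = 72.74 mg/L

72.7 mg/L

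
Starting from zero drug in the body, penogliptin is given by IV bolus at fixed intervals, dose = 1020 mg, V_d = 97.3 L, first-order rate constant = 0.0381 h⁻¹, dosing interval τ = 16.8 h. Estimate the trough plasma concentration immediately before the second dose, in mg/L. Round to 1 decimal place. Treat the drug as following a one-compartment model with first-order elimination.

5.5 mg/L

C₀ per dose = Dose / Vd = 1020 / 97.3 = 10.48 mg/L
Fraction remaining after one interval: r = e^(−kτ) = e^(−0.03810 × 16.8) = 0.5273
Before dose 2, 1 dose has been given (aged 1τ).
C_trough = C₀ × r = 10.48 × 0.5273 = 5.526 mg/L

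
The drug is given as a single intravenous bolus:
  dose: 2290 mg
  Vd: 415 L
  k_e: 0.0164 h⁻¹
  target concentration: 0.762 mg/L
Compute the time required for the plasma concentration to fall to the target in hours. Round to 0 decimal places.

C₀ = Dose / Vd = 2290 / 415 = 5.518 mg/L
t = ln(C₀ / C) / k = ln(5.518 / 0.762) / 0.01640
  = ln(7.241) / 0.01640 = 1.980 / 0.01640 = 120.7 h

121 h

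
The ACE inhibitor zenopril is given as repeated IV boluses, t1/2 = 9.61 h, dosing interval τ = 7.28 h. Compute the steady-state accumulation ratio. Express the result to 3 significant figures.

k = ln2 / t½ = 0.693147 / 9.61 = 0.07213 h⁻¹
e^(−kτ) = e^(−0.07213 × 7.28) = 0.5915
Accumulation ratio R = 1 / (1 − e^(−kτ)) = 1 / (1 − 0.5915) = 2.448

2.45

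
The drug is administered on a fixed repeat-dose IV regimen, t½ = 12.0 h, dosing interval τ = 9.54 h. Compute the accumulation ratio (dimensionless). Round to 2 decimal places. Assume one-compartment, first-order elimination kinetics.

2.36

k = ln2 / t½ = 0.693147 / 12.0 = 0.05776 h⁻¹
e^(−kτ) = e^(−0.05776 × 9.54) = 0.5764
Accumulation ratio R = 1 / (1 − e^(−kτ)) = 1 / (1 − 0.5764) = 2.361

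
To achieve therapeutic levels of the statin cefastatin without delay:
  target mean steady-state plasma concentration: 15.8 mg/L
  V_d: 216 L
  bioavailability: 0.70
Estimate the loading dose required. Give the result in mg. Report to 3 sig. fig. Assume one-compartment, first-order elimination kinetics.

4880 mg

LD = Css × Vd / F = 15.8 × 216 / 0.70 = 4875 mg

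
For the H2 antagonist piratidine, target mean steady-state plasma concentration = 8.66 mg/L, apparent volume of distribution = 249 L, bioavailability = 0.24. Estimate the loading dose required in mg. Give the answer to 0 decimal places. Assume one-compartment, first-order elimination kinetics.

LD = Css × Vd / F = 8.66 × 249 / 0.24 = 8985 mg

8985 mg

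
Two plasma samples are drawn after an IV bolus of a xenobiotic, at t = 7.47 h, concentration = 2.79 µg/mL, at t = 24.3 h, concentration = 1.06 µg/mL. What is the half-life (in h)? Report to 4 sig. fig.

12.05 h

k = ln(C₁/C₂) / (t₂ − t₁) = ln(2.79/1.06) / (24.3 − 7.47)
  = 0.9678 / 16.83 = 0.05750 h⁻¹
t½ = ln2 / k = 0.693147 / 0.05750 = 12.05 h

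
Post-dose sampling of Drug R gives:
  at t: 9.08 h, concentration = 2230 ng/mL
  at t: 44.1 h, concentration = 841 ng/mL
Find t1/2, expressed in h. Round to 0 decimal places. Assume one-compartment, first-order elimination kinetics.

25 h

k = ln(C₁/C₂) / (t₂ − t₁) = ln(2230/841) / (44.1 − 9.08)
  = 0.9752 / 35.02 = 0.02785 h⁻¹
t½ = ln2 / k = 0.693147 / 0.02785 = 24.89 h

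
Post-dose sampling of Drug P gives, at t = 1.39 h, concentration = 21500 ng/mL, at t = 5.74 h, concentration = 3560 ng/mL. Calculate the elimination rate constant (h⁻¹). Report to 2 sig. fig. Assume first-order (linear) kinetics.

0.41 h⁻¹

k = ln(C₁/C₂) / (t₂ − t₁) = ln(21500/3560) / (5.74 − 1.39)
  = 1.798 / 4.350 = 0.4133 h⁻¹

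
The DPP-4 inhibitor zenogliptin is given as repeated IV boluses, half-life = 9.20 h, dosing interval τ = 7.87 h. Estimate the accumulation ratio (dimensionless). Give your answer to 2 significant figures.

2.2

k = ln2 / t½ = 0.693147 / 9.20 = 0.07534 h⁻¹
e^(−kτ) = e^(−0.07534 × 7.87) = 0.5527
Accumulation ratio R = 1 / (1 − e^(−kτ)) = 1 / (1 − 0.5527) = 2.236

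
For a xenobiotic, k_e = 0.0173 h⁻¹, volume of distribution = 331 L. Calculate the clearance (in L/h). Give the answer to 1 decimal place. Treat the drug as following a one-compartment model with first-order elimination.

5.7 L/h

CL = k × Vd = 0.0173 × 331 = 5.726 L/h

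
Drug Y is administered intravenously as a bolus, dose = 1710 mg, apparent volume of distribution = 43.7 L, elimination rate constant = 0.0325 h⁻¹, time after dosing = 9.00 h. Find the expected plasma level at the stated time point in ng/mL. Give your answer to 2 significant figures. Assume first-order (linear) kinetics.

29000 ng/mL

C₀ = Dose / Vd = 1710 / 43.7 = 39.13 mg/L
C = C₀ · e^(−k·t) = 39.13 × e^(−0.03250 × 9.00)
  = 39.13 × 0.7464 = 29.21 mg/L
Convert: 29.21 mg/L × 1000 = 29210 ng/mL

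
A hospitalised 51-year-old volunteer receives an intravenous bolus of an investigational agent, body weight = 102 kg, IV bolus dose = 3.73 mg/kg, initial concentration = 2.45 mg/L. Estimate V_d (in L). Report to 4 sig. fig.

Dose = 3.73 × 102 = 380.5 mg
Vd = Dose / C₀ = 380.5 / 2.45 = 155.3 L

155.3 L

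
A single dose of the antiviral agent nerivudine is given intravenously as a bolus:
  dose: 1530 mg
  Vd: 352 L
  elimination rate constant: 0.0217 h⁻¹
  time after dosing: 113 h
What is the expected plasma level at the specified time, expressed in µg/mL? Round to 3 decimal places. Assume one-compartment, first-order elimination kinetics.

0.374 µg/mL

C₀ = Dose / Vd = 1530 / 352 = 4.347 mg/L
C = C₀ · e^(−k·t) = 4.347 × e^(−0.02170 × 113)
  = 4.347 × 0.08611 = 0.3743 mg/L
(0.3743 mg/L = 0.3743 µg/mL)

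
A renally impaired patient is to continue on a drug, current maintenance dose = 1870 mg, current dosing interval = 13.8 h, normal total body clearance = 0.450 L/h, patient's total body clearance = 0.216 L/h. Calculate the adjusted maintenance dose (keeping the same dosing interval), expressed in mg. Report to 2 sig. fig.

To keep the same average steady-state level, dosing rate must scale with clearance.
CL ratio = 0.216 / 0.450 = 0.4800
New dose (same interval) = 1870 × 0.4800 = 897.6 mg

900 mg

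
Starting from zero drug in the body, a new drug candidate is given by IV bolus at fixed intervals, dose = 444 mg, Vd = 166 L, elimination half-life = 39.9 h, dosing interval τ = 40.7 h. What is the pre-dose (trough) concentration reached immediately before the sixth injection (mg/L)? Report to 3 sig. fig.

C₀ per dose = Dose / Vd = 444 / 166 = 2.675 mg/L
k = ln2 / t½ = 0.693147 / 39.9 = 0.01737 h⁻¹
Fraction remaining after one interval: r = e^(−kτ) = e^(−0.01737 × 40.7) = 0.4931
Before dose 6, 5 doses have been given (aged 1τ, 2τ, 3τ, 4τ, 5τ).
C_trough = C₀ × (r + r² + … + r^5) = C₀ × r(1−r^5)/(1−r)
        = 2.675 × 0.4931 × (1 − 0.02915) / (1 − 0.4931) = 2.526 mg/L

2.53 mg/L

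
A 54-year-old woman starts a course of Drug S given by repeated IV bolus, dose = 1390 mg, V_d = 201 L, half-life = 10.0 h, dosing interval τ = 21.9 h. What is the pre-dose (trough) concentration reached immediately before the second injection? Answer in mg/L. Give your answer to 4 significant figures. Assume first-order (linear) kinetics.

C₀ per dose = Dose / Vd = 1390 / 201 = 6.915 mg/L
k = ln2 / t½ = 0.693147 / 10.0 = 0.06931 h⁻¹
Fraction remaining after one interval: r = e^(−kτ) = e^(−0.06931 × 21.9) = 0.2192
Before dose 2, 1 dose has been given (aged 1τ).
C_trough = C₀ × r = 6.915 × 0.2192 = 1.516 mg/L

1.516 mg/L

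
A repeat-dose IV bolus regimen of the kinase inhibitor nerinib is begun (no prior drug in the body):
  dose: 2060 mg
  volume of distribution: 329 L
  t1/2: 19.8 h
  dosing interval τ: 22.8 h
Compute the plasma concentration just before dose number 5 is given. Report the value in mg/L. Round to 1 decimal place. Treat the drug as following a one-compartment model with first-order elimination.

C₀ per dose = Dose / Vd = 2060 / 329 = 6.261 mg/L
k = ln2 / t½ = 0.693147 / 19.8 = 0.03501 h⁻¹
Fraction remaining after one interval: r = e^(−kτ) = e^(−0.03501 × 22.8) = 0.4501
Before dose 5, 4 doses have been given (aged 1τ, 2τ, 3τ, 4τ).
C_trough = C₀ × (r + r² + … + r^4) = C₀ × r(1−r^4)/(1−r)
        = 6.261 × 0.4501 × (1 − 0.04104) / (1 − 0.4501) = 4.914 mg/L

4.9 mg/L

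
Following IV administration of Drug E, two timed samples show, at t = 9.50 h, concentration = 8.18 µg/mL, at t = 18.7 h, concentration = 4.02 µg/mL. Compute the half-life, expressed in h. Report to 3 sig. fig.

8.98 h

k = ln(C₁/C₂) / (t₂ − t₁) = ln(8.18/4.02) / (18.7 − 9.50)
  = 0.7104 / 9.200 = 0.07722 h⁻¹
t½ = ln2 / k = 0.693147 / 0.07722 = 8.976 h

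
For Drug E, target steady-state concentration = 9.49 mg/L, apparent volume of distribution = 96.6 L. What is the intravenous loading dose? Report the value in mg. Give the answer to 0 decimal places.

917 mg

LD = Css × Vd = 9.49 × 96.6 = 916.7 mg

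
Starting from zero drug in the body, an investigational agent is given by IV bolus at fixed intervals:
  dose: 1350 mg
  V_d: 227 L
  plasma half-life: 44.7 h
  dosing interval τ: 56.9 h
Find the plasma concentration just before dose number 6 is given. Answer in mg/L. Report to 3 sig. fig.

C₀ per dose = Dose / Vd = 1350 / 227 = 5.947 mg/L
k = ln2 / t½ = 0.693147 / 44.7 = 0.01551 h⁻¹
Fraction remaining after one interval: r = e^(−kτ) = e^(−0.01551 × 56.9) = 0.4137
Before dose 6, 5 doses have been given (aged 1τ, 2τ, 3τ, 4τ, 5τ).
C_trough = C₀ × (r + r² + … + r^5) = C₀ × r(1−r^5)/(1−r)
        = 5.947 × 0.4137 × (1 − 0.01212) / (1 − 0.4137) = 4.145 mg/L

4.15 mg/L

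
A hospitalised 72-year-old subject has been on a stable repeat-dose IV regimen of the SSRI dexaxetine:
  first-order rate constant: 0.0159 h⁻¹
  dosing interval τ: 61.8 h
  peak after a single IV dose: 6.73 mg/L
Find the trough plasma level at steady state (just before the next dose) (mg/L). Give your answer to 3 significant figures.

e^(−kτ) = e^(−0.01590 × 61.8) = 0.3743
Accumulation ratio R = 1 / (1 − e^(−kτ)) = 1 / (1 − 0.3743) = 1.598
Steady-state trough = C₀ × R × e^(−kτ) = 6.73 × 1.598 × 0.3743 = 4.025 mg/L

4.03 mg/L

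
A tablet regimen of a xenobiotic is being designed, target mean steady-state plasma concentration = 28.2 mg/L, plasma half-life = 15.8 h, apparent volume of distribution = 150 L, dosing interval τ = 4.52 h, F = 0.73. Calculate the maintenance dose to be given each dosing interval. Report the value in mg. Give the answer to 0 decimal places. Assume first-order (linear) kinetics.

k = ln2 / t½ = 0.693147 / 15.8 = 0.04387 h⁻¹
CL = k × Vd = 0.04387 × 150 = 6.581 L/h
At steady state, F × (Dose/τ) = Css × CL.
Dose = Css × CL × τ / F = 28.2 × 6.581 × 4.52 / 0.73 = 1149 mg

1149 mg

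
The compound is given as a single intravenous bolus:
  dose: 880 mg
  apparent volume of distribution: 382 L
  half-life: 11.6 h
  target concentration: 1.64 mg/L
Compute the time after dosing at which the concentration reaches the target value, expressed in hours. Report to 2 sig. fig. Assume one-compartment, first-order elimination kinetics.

5.7 h

C₀ = Dose / Vd = 880.0 / 382 = 2.304 mg/L
k = ln2 / t½ = 0.693147 / 11.6 = 0.05975 h⁻¹
t = ln(C₀ / C) / k = ln(2.304 / 1.64) / 0.05975
  = ln(1.405) / 0.05975 = 0.3400 / 0.05975 = 5.690 h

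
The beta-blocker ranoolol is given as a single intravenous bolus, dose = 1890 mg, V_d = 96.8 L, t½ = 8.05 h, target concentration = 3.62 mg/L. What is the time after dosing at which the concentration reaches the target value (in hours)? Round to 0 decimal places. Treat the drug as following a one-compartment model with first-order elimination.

C₀ = Dose / Vd = 1890 / 96.8 = 19.52 mg/L
k = ln2 / t½ = 0.693147 / 8.05 = 0.08611 h⁻¹
t = ln(C₀ / C) / k = ln(19.52 / 3.62) / 0.08611
  = ln(5.392) / 0.08611 = 1.685 / 0.08611 = 19.57 h

20 h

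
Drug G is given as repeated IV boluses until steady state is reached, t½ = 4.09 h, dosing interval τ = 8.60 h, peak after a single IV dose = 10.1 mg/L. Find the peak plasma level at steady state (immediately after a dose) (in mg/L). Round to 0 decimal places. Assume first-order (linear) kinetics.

k = ln2 / t½ = 0.693147 / 4.09 = 0.1695 h⁻¹
e^(−kτ) = e^(−0.1695 × 8.60) = 0.2328
Accumulation ratio R = 1 / (1 − e^(−kτ)) = 1 / (1 − 0.2328) = 1.303
Steady-state peak = C₀ × R = 10.1 × 1.303 = 13.16 mg/L

13 mg/L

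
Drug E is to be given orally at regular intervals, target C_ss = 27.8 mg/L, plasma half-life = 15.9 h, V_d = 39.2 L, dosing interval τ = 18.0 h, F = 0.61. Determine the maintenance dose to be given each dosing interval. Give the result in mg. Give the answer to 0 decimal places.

1402 mg

k = ln2 / t½ = 0.693147 / 15.9 = 0.04359 h⁻¹
CL = k × Vd = 0.04359 × 39.2 = 1.709 L/h
At steady state, F × (Dose/τ) = Css × CL.
Dose = Css × CL × τ / F = 27.8 × 1.709 × 18.0 / 0.61 = 1402 mg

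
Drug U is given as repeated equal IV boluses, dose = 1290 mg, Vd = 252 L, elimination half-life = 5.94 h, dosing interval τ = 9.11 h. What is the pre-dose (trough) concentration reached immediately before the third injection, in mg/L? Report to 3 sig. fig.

2.38 mg/L

C₀ per dose = Dose / Vd = 1290 / 252 = 5.119 mg/L
k = ln2 / t½ = 0.693147 / 5.94 = 0.1167 h⁻¹
Fraction remaining after one interval: r = e^(−kτ) = e^(−0.1167 × 9.11) = 0.3454
Before dose 3, 2 doses have been given (aged 1τ, 2τ).
C_trough = C₀ × (r + r²) = 5.119 × (0.3454 + 0.1193) = 2.379 mg/L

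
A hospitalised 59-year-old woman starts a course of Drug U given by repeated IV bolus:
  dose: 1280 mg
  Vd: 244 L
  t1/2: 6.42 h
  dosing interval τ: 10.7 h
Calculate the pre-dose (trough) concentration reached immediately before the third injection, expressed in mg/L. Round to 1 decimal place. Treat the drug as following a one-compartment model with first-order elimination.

C₀ per dose = Dose / Vd = 1280 / 244 = 5.246 mg/L
k = ln2 / t½ = 0.693147 / 6.42 = 0.1080 h⁻¹
Fraction remaining after one interval: r = e^(−kτ) = e^(−0.1080 × 10.7) = 0.3149
Before dose 3, 2 doses have been given (aged 1τ, 2τ).
C_trough = C₀ × (r + r²) = 5.246 × (0.3149 + 0.09916) = 2.172 mg/L

2.2 mg/L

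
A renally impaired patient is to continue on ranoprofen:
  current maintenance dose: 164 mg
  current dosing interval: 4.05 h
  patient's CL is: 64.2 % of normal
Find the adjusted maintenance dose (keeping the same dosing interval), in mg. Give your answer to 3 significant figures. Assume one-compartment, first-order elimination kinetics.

To keep the same average steady-state level, dosing rate must scale with clearance.
CL ratio = 64.2 / 100 = 0.6420
New dose (same interval) = 164 × 0.6420 = 105.3 mg

105 mg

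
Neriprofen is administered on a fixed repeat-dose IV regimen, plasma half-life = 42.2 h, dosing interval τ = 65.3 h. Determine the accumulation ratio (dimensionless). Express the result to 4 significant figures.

1.520

k = ln2 / t½ = 0.693147 / 42.2 = 0.01643 h⁻¹
e^(−kτ) = e^(−0.01643 × 65.3) = 0.3420
Accumulation ratio R = 1 / (1 − e^(−kτ)) = 1 / (1 − 0.3420) = 1.520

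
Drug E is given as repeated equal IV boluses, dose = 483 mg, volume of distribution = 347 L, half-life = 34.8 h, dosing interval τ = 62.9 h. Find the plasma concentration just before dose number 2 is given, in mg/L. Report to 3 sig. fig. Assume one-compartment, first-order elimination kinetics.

0.398 mg/L

C₀ per dose = Dose / Vd = 483 / 347 = 1.392 mg/L
k = ln2 / t½ = 0.693147 / 34.8 = 0.01992 h⁻¹
Fraction remaining after one interval: r = e^(−kτ) = e^(−0.01992 × 62.9) = 0.2857
Before dose 2, 1 dose has been given (aged 1τ).
C_trough = C₀ × r = 1.392 × 0.2857 = 0.3977 mg/L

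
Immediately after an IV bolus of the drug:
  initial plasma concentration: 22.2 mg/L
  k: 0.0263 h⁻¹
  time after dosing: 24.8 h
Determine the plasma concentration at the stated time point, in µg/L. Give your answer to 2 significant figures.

12000 µg/L

C = C₀ · e^(−k·t) = 22.20 × e^(−0.02630 × 24.8)
  = 22.20 × 0.5209 = 11.56 mg/L
Convert: 11.56 mg/L × 1000 = 11560 µg/L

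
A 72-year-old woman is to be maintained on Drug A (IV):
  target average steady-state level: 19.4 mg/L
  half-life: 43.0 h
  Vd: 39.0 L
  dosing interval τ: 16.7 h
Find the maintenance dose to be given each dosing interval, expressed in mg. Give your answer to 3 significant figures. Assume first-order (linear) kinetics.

204 mg

k = ln2 / t½ = 0.693147 / 43.0 = 0.01612 h⁻¹
CL = k × Vd = 0.01612 × 39.0 = 0.6287 L/h
At steady state, Dose/τ = Css × CL.
Dose = Css × CL × τ = 19.4 × 0.6287 × 16.7 = 203.7 mg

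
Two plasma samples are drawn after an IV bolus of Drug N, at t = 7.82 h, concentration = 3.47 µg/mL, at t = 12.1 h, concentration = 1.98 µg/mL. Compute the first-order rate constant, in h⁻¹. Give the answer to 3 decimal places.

0.131 h⁻¹

k = ln(C₁/C₂) / (t₂ − t₁) = ln(3.47/1.98) / (12.1 − 7.82)
  = 0.5611 / 4.280 = 0.1311 h⁻¹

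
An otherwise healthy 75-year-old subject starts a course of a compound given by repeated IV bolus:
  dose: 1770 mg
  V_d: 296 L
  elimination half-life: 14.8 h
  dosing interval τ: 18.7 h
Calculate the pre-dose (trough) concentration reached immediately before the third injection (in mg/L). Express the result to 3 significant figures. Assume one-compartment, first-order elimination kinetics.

C₀ per dose = Dose / Vd = 1770 / 296 = 5.980 mg/L
k = ln2 / t½ = 0.693147 / 14.8 = 0.04683 h⁻¹
Fraction remaining after one interval: r = e^(−kτ) = e^(−0.04683 × 18.7) = 0.4166
Before dose 3, 2 doses have been given (aged 1τ, 2τ).
C_trough = C₀ × (r + r²) = 5.980 × (0.4166 + 0.1736) = 3.529 mg/L

3.53 mg/L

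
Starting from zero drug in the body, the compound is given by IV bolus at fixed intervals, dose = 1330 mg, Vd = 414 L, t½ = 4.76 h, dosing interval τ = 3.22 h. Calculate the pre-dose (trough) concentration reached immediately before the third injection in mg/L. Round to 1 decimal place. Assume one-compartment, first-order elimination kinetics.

3.3 mg/L

C₀ per dose = Dose / Vd = 1330 / 414 = 3.213 mg/L
k = ln2 / t½ = 0.693147 / 4.76 = 0.1456 h⁻¹
Fraction remaining after one interval: r = e^(−kτ) = e^(−0.1456 × 3.22) = 0.6257
Before dose 3, 2 doses have been given (aged 1τ, 2τ).
C_trough = C₀ × (r + r²) = 3.213 × (0.6257 + 0.3915) = 3.268 mg/L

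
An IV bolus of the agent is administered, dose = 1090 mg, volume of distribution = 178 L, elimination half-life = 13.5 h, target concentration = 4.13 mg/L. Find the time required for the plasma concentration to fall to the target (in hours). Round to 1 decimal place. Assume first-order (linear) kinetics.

7.7 h

C₀ = Dose / Vd = 1090 / 178 = 6.124 mg/L
k = ln2 / t½ = 0.693147 / 13.5 = 0.05134 h⁻¹
t = ln(C₀ / C) / k = ln(6.124 / 4.13) / 0.05134
  = ln(1.483) / 0.05134 = 0.3941 / 0.05134 = 7.676 h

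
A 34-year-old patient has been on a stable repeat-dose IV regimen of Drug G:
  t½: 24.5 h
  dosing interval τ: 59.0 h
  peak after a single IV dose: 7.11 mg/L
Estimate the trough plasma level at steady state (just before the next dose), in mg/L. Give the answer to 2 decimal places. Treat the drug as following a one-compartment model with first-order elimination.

k = ln2 / t½ = 0.693147 / 24.5 = 0.02829 h⁻¹
e^(−kτ) = e^(−0.02829 × 59.0) = 0.1884
Accumulation ratio R = 1 / (1 − e^(−kτ)) = 1 / (1 − 0.1884) = 1.232
Steady-state trough = C₀ × R × e^(−kτ) = 7.11 × 1.232 × 0.1884 = 1.650 mg/L

1.65 mg/L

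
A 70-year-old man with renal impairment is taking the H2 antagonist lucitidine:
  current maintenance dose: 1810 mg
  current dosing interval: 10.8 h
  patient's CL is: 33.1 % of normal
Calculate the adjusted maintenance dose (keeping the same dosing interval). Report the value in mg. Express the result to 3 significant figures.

599 mg

To keep the same average steady-state level, dosing rate must scale with clearance.
CL ratio = 33.1 / 100 = 0.3310
New dose (same interval) = 1810 × 0.3310 = 599.1 mg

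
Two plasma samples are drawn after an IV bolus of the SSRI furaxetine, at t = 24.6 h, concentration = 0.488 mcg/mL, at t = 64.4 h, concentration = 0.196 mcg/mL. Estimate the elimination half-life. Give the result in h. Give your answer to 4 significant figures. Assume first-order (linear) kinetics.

30.24 h

k = ln(C₁/C₂) / (t₂ − t₁) = ln(0.488/0.196) / (64.4 − 24.6)
  = 0.9122 / 39.80 = 0.02292 h⁻¹
t½ = ln2 / k = 0.693147 / 0.02292 = 30.24 h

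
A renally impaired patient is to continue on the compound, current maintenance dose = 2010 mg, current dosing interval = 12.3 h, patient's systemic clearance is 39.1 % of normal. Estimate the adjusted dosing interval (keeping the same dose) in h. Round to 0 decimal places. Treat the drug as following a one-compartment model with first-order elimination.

31 h

To keep the same average steady-state level, dosing rate must scale with clearance.
CL ratio = 39.1 / 100 = 0.3910
New interval (same dose) = 12.3 / 0.3910 = 31.46 h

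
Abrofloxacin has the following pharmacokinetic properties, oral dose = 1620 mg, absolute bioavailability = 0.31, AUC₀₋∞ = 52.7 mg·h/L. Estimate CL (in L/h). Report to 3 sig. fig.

9.53 L/h

CL = F·Dose / AUC = 0.31 × 1620 / 52.7 = 9.529 L/h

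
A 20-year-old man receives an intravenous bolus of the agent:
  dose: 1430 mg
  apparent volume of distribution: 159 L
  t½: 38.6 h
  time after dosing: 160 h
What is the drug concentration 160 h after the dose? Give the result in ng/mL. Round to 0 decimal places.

C₀ = Dose / Vd = 1430 / 159 = 8.994 mg/L
k = ln2 / t½ = 0.693147 / 38.6 = 0.01796 h⁻¹
C = C₀ · e^(−k·t) = 8.994 × e^(−0.01796 × 160)
  = 8.994 × 0.05650 = 0.5082 mg/L
Convert: 0.5082 mg/L × 1000 = 508.2 ng/mL

508 ng/mL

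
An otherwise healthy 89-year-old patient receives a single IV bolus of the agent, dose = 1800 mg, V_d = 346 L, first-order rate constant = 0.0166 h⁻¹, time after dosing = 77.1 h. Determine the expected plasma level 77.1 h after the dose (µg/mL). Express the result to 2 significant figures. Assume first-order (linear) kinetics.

C₀ = Dose / Vd = 1800 / 346 = 5.202 mg/L
C = C₀ · e^(−k·t) = 5.202 × e^(−0.01660 × 77.1)
  = 5.202 × 0.2781 = 1.447 mg/L
(1.447 mg/L = 1.447 µg/mL)

1.4 µg/mL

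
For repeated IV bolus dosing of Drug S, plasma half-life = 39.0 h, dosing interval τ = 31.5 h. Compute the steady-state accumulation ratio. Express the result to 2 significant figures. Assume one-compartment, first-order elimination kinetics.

2.3

k = ln2 / t½ = 0.693147 / 39.0 = 0.01777 h⁻¹
e^(−kτ) = e^(−0.01777 × 31.5) = 0.5713
Accumulation ratio R = 1 / (1 − e^(−kτ)) = 1 / (1 − 0.5713) = 2.333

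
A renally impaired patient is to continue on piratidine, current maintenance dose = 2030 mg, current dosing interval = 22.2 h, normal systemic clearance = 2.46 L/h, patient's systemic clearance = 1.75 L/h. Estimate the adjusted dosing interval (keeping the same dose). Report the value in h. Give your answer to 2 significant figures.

To keep the same average steady-state level, dosing rate must scale with clearance.
CL ratio = 1.75 / 2.46 = 0.7114
New interval (same dose) = 22.2 / 0.7114 = 31.21 h

31 h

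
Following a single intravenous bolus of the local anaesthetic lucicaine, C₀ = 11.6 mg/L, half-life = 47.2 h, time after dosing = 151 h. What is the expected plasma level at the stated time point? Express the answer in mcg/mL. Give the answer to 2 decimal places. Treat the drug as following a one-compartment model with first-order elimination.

1.26 mcg/mL

k = ln2 / t½ = 0.693147 / 47.2 = 0.01469 h⁻¹
C = C₀ · e^(−k·t) = 11.60 × e^(−0.01469 × 151)
  = 11.60 × 0.1088 = 1.262 mg/L
(1.262 mg/L = 1.262 mcg/mL)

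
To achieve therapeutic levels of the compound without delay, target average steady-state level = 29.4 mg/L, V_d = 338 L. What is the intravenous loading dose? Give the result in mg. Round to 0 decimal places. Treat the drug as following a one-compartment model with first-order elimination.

9937 mg

LD = Css × Vd = 29.4 × 338 = 9937 mg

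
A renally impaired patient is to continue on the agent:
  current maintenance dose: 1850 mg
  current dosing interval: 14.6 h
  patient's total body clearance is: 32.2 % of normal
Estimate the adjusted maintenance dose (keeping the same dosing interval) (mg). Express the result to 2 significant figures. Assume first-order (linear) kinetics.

To keep the same average steady-state level, dosing rate must scale with clearance.
CL ratio = 32.2 / 100 = 0.3220
New dose (same interval) = 1850 × 0.3220 = 595.7 mg

600 mg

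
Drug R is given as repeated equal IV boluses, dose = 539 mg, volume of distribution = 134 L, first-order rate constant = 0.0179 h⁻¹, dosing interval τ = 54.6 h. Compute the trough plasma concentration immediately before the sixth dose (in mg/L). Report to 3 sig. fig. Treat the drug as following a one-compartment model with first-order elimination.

C₀ per dose = Dose / Vd = 539 / 134 = 4.022 mg/L
Fraction remaining after one interval: r = e^(−kτ) = e^(−0.01790 × 54.6) = 0.3763
Before dose 6, 5 doses have been given (aged 1τ, 2τ, 3τ, 4τ, 5τ).
C_trough = C₀ × (r + r² + … + r^5) = C₀ × r(1−r^5)/(1−r)
        = 4.022 × 0.3763 × (1 − 0.007545) / (1 − 0.3763) = 2.408 mg/L

2.41 mg/L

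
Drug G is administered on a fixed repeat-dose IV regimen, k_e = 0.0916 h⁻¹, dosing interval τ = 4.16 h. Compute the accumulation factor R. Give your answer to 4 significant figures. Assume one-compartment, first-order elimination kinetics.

3.156

e^(−kτ) = e^(−0.09160 × 4.16) = 0.6831
Accumulation ratio R = 1 / (1 − e^(−kτ)) = 1 / (1 − 0.6831) = 3.156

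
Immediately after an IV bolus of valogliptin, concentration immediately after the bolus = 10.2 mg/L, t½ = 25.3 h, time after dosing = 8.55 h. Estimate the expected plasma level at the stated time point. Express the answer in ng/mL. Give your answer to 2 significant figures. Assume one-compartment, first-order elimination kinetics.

8100 ng/mL

k = ln2 / t½ = 0.693147 / 25.3 = 0.02740 h⁻¹
C = C₀ · e^(−k·t) = 10.20 × e^(−0.02740 × 8.55)
  = 10.20 × 0.7911 = 8.069 mg/L
Convert: 8.069 mg/L × 1000 = 8069 ng/mL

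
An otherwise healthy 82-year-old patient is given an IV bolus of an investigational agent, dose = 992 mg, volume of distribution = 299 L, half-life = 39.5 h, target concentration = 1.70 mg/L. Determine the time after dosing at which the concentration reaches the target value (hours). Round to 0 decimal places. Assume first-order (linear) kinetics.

38 h

C₀ = Dose / Vd = 992.0 / 299 = 3.318 mg/L
k = ln2 / t½ = 0.693147 / 39.5 = 0.01755 h⁻¹
t = ln(C₀ / C) / k = ln(3.318 / 1.70) / 0.01755
  = ln(1.952) / 0.01755 = 0.6689 / 0.01755 = 38.11 h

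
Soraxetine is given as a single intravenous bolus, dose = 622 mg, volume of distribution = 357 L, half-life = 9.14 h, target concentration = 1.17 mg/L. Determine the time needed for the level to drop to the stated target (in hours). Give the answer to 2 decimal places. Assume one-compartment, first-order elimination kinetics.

5.25 h

C₀ = Dose / Vd = 622.0 / 357 = 1.742 mg/L
k = ln2 / t½ = 0.693147 / 9.14 = 0.07584 h⁻¹
t = ln(C₀ / C) / k = ln(1.742 / 1.17) / 0.07584
  = ln(1.489) / 0.07584 = 0.3981 / 0.07584 = 5.249 h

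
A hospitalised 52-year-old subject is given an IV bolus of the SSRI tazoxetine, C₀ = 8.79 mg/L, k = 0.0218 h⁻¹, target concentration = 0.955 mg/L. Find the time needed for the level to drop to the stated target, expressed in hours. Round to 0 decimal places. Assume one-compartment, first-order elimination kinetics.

t = ln(C₀ / C) / k = ln(8.790 / 0.955) / 0.02180
  = ln(9.204) / 0.02180 = 2.220 / 0.02180 = 101.8 h

102 h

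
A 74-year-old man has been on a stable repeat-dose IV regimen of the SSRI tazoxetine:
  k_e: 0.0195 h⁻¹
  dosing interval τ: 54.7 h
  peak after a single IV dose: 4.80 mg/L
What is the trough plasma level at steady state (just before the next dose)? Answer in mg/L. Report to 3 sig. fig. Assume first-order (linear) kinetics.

2.52 mg/L

e^(−kτ) = e^(−0.01950 × 54.7) = 0.3442
Accumulation ratio R = 1 / (1 − e^(−kτ)) = 1 / (1 − 0.3442) = 1.525
Steady-state trough = C₀ × R × e^(−kτ) = 4.80 × 1.525 × 0.3442 = 2.520 mg/L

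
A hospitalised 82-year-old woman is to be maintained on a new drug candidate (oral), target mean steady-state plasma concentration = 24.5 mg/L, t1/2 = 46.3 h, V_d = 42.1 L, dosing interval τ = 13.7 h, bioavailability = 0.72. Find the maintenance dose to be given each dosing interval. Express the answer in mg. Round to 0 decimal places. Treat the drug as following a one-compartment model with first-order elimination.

k = ln2 / t½ = 0.693147 / 46.3 = 0.01497 h⁻¹
CL = k × Vd = 0.01497 × 42.1 = 0.6302 L/h
At steady state, F × (Dose/τ) = Css × CL.
Dose = Css × CL × τ / F = 24.5 × 0.6302 × 13.7 / 0.72 = 293.8 mg

294 mg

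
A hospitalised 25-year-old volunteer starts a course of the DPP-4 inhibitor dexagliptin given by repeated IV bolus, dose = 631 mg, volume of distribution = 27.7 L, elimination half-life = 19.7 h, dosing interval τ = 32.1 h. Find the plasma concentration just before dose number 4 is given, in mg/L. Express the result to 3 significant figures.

10.5 mg/L

C₀ per dose = Dose / Vd = 631 / 27.7 = 22.78 mg/L
k = ln2 / t½ = 0.693147 / 19.7 = 0.03519 h⁻¹
Fraction remaining after one interval: r = e^(−kτ) = e^(−0.03519 × 32.1) = 0.3232
Before dose 4, 3 doses have been given (aged 1τ, 2τ, 3τ).
C_trough = C₀ × (r + r² + … + r^3) = C₀ × r(1−r^3)/(1−r)
        = 22.78 × 0.3232 × (1 − 0.03376) / (1 − 0.3232) = 10.51 mg/L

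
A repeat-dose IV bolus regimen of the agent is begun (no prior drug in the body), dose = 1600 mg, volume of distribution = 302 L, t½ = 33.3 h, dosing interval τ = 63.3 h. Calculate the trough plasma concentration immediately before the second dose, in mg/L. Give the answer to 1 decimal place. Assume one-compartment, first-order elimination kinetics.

1.4 mg/L

C₀ per dose = Dose / Vd = 1600 / 302 = 5.298 mg/L
k = ln2 / t½ = 0.693147 / 33.3 = 0.02082 h⁻¹
Fraction remaining after one interval: r = e^(−kτ) = e^(−0.02082 × 63.3) = 0.2677
Before dose 2, 1 dose has been given (aged 1τ).
C_trough = C₀ × r = 5.298 × 0.2677 = 1.418 mg/L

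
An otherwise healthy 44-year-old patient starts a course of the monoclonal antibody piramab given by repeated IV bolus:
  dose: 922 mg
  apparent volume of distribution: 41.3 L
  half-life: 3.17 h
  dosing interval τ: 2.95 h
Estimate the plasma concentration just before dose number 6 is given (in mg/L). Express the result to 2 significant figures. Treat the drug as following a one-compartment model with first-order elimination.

C₀ per dose = Dose / Vd = 922 / 41.3 = 22.32 mg/L
k = ln2 / t½ = 0.693147 / 3.17 = 0.2187 h⁻¹
Fraction remaining after one interval: r = e^(−kτ) = e^(−0.2187 × 2.95) = 0.5246
Before dose 6, 5 doses have been given (aged 1τ, 2τ, 3τ, 4τ, 5τ).
C_trough = C₀ × (r + r² + … + r^5) = C₀ × r(1−r^5)/(1−r)
        = 22.32 × 0.5246 × (1 − 0.03973) / (1 − 0.5246) = 23.65 mg/L

24 mg/L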